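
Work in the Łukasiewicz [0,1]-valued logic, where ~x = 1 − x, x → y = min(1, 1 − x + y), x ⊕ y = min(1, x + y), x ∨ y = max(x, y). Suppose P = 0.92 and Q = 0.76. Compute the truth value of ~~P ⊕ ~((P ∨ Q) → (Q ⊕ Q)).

~P = 1 − 0.92 = 0.08
~~P = 1 − 0.08 = 0.92
P ∨ Q = max(0.92, 0.76) = 0.92
Q ⊕ Q = min(1, 0.76 + 0.76) = min(1, 1.52) = 1.00
(P ∨ Q) → (Q ⊕ Q) = min(1, 1 − 0.92 + 1.00) = min(1, 1.08) = 1.00
~((P ∨ Q) → (Q ⊕ Q)) = 1 − 1.00 = 0.00
~~P ⊕ ~((P ∨ Q) → (Q ⊕ Q)) = min(1, 0.92 + 0.00) = min(1, 0.92) = 0.92

0.92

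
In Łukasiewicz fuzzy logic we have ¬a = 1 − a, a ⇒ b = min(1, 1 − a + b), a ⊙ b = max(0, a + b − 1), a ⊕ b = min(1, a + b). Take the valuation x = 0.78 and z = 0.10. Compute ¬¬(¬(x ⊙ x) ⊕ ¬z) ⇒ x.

x ⊙ x = max(0, 0.78 + 0.78 − 1) = max(0, 0.56) = 0.56
¬(x ⊙ x) = 1 − 0.56 = 0.44
¬z = 1 − 0.10 = 0.90
¬(x ⊙ x) ⊕ ¬z = min(1, 0.44 + 0.90) = min(1, 1.34) = 1.00
¬(¬(x ⊙ x) ⊕ ¬z) = 1 − 1.00 = 0.00
¬¬(¬(x ⊙ x) ⊕ ¬z) = 1 − 0.00 = 1.00
¬¬(¬(x ⊙ x) ⊕ ¬z) ⇒ x = min(1, 1 − 1.00 + 0.78) = min(1, 0.78) = 0.78

0.78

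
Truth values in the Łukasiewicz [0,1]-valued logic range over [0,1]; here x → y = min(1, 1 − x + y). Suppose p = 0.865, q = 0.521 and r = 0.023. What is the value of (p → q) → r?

p → q = min(1, 1 − 0.865 + 0.521) = min(1, 0.656) = 0.656
(p → q) → r = min(1, 1 − 0.656 + 0.023) = min(1, 0.367) = 0.367

0.367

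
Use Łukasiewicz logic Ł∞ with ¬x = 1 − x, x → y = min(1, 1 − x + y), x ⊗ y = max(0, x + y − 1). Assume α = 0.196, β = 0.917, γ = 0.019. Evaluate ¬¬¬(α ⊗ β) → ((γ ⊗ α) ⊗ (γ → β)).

α ⊗ β = max(0, 0.196 + 0.917 − 1) = max(0, 0.113) = 0.113
¬(α ⊗ β) = 1 − 0.113 = 0.887
¬¬(α ⊗ β) = 1 − 0.887 = 0.113
¬¬¬(α ⊗ β) = 1 − 0.113 = 0.887
γ ⊗ α = max(0, 0.019 + 0.196 − 1) = max(0, -0.785) = 0.000
γ → β = min(1, 1 − 0.019 + 0.917) = min(1, 1.898) = 1.000
(γ ⊗ α) ⊗ (γ → β) = max(0, 0.000 + 1.000 − 1) = max(0, 0.000) = 0.000
¬¬¬(α ⊗ β) → ((γ ⊗ α) ⊗ (γ → β)) = min(1, 1 − 0.887 + 0.000) = min(1, 0.113) = 0.113

0.113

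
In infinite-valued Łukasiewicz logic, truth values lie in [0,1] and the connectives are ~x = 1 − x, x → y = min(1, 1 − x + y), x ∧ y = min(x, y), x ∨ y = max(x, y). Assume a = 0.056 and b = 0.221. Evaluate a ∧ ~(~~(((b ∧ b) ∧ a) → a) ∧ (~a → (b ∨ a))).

0.056

b ∧ b = min(0.221, 0.221) = 0.221
(b ∧ b) ∧ a = min(0.221, 0.056) = 0.056
((b ∧ b) ∧ a) → a = min(1, 1 − 0.056 + 0.056) = min(1, 1.000) = 1.000
~(((b ∧ b) ∧ a) → a) = 1 − 1.000 = 0.000
~~(((b ∧ b) ∧ a) → a) = 1 − 0.000 = 1.000
~a = 1 − 0.056 = 0.944
b ∨ a = max(0.221, 0.056) = 0.221
~a → (b ∨ a) = min(1, 1 − 0.944 + 0.221) = min(1, 0.277) = 0.277
~~(((b ∧ b) ∧ a) → a) ∧ (~a → (b ∨ a)) = min(1.000, 0.277) = 0.277
~(~~(((b ∧ b) ∧ a) → a) ∧ (~a → (b ∨ a))) = 1 − 0.277 = 0.723
a ∧ ~(~~(((b ∧ b) ∧ a) → a) ∧ (~a → (b ∨ a))) = min(0.056, 0.723) = 0.056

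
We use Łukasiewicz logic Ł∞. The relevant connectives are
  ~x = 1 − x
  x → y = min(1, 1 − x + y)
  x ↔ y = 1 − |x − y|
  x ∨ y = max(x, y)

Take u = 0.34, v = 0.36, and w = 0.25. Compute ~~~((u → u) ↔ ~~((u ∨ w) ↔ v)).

0.02

u → u = min(1, 1 − 0.34 + 0.34) = min(1, 1.00) = 1.00
u ∨ w = max(0.34, 0.25) = 0.34
(u ∨ w) ↔ v = 1 − |0.34 − 0.36| = 1 − 0.02 = 0.98
~((u ∨ w) ↔ v) = 1 − 0.98 = 0.02
~~((u ∨ w) ↔ v) = 1 − 0.02 = 0.98
(u → u) ↔ ~~((u ∨ w) ↔ v) = 1 − |1.00 − 0.98| = 1 − 0.02 = 0.98
~((u → u) ↔ ~~((u ∨ w) ↔ v)) = 1 − 0.98 = 0.02
~~((u → u) ↔ ~~((u ∨ w) ↔ v)) = 1 − 0.02 = 0.98
~~~((u → u) ↔ ~~((u ∨ w) ↔ v)) = 1 − 0.98 = 0.02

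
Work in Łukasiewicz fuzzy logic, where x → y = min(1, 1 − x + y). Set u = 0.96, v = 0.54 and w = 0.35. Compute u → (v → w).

0.85

v → w = min(1, 1 − 0.54 + 0.35) = min(1, 0.81) = 0.81
u → (v → w) = min(1, 1 − 0.96 + 0.81) = min(1, 0.85) = 0.85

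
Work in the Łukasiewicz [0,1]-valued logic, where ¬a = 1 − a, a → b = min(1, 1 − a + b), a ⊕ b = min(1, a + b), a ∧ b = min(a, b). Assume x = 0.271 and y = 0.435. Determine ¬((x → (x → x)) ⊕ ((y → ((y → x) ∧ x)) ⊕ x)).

0.000

x → x = min(1, 1 − 0.271 + 0.271) = min(1, 1.000) = 1.000
x → (x → x) = min(1, 1 − 0.271 + 1.000) = min(1, 1.729) = 1.000
y → x = min(1, 1 − 0.435 + 0.271) = min(1, 0.836) = 0.836
(y → x) ∧ x = min(0.836, 0.271) = 0.271
y → ((y → x) ∧ x) = min(1, 1 − 0.435 + 0.271) = min(1, 0.836) = 0.836
(y → ((y → x) ∧ x)) ⊕ x = min(1, 0.836 + 0.271) = min(1, 1.107) = 1.000
(x → (x → x)) ⊕ ((y → ((y → x) ∧ x)) ⊕ x) = min(1, 1.000 + 1.000) = min(1, 2.000) = 1.000
¬((x → (x → x)) ⊕ ((y → ((y → x) ∧ x)) ⊕ x)) = 1 − 1.000 = 0.000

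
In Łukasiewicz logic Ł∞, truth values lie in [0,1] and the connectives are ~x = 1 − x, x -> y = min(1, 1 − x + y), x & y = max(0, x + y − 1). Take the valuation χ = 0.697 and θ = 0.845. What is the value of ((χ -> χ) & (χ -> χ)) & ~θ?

0.155

χ -> χ = min(1, 1 − 0.697 + 0.697) = min(1, 1.000) = 1.000
(χ -> χ) & (χ -> χ) = max(0, 1.000 + 1.000 − 1) = max(0, 1.000) = 1.000
~θ = 1 − 0.845 = 0.155
((χ -> χ) & (χ -> χ)) & ~θ = max(0, 1.000 + 0.155 − 1) = max(0, 0.155) = 0.155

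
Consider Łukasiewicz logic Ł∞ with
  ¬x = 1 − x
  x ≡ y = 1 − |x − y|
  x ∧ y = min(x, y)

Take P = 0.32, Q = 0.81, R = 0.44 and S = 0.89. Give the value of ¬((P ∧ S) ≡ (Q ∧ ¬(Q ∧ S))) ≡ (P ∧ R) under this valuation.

0.81

P ∧ S = min(0.32, 0.89) = 0.32
Q ∧ S = min(0.81, 0.89) = 0.81
¬(Q ∧ S) = 1 − 0.81 = 0.19
Q ∧ ¬(Q ∧ S) = min(0.81, 0.19) = 0.19
(P ∧ S) ≡ (Q ∧ ¬(Q ∧ S)) = 1 − |0.32 − 0.19| = 1 − 0.13 = 0.87
¬((P ∧ S) ≡ (Q ∧ ¬(Q ∧ S))) = 1 − 0.87 = 0.13
P ∧ R = min(0.32, 0.44) = 0.32
¬((P ∧ S) ≡ (Q ∧ ¬(Q ∧ S))) ≡ (P ∧ R) = 1 − |0.13 − 0.32| = 1 − 0.19 = 0.81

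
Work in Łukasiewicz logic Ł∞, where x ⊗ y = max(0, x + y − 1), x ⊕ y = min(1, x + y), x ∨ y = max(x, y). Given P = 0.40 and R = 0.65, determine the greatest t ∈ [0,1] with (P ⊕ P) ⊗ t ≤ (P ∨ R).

P ⊕ P = min(1, 0.40 + 0.40) = min(1, 0.80) = 0.80
So the left factor is P ⊕ P = 0.80.
P ∨ R = max(0.40, 0.65) = 0.65
So the right-hand bound is P ∨ R = 0.65.
The residuum of the Łukasiewicz t-norm gives the supremum: min(1, 1 − 0.80 + 0.65).
1 − 0.80 + 0.65 = 0.85, so t = min(1, 0.85) = 0.85.
Check: 0.80 ⊗ 0.85 = max(0, 0.65) = 0.65 ≤ 0.65.

0.85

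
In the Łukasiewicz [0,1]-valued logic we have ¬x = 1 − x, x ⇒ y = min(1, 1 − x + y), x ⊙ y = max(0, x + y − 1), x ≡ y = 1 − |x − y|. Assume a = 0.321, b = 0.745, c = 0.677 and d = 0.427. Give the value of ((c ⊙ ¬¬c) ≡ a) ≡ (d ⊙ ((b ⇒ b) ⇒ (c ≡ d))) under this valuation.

¬c = 1 − 0.677 = 0.323
¬¬c = 1 − 0.323 = 0.677
c ⊙ ¬¬c = max(0, 0.677 + 0.677 − 1) = max(0, 0.354) = 0.354
(c ⊙ ¬¬c) ≡ a = 1 − |0.354 − 0.321| = 1 − 0.033 = 0.967
b ⇒ b = min(1, 1 − 0.745 + 0.745) = min(1, 1.000) = 1.000
c ≡ d = 1 − |0.677 − 0.427| = 1 − 0.250 = 0.750
(b ⇒ b) ⇒ (c ≡ d) = min(1, 1 − 1.000 + 0.750) = min(1, 0.750) = 0.750
d ⊙ ((b ⇒ b) ⇒ (c ≡ d)) = max(0, 0.427 + 0.750 − 1) = max(0, 0.177) = 0.177
((c ⊙ ¬¬c) ≡ a) ≡ (d ⊙ ((b ⇒ b) ⇒ (c ≡ d))) = 1 − |0.967 − 0.177| = 1 − 0.790 = 0.210

0.210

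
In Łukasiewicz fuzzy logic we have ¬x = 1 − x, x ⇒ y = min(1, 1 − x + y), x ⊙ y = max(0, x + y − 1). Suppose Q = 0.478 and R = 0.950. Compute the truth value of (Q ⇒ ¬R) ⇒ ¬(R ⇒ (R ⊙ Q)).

0.950

¬R = 1 − 0.950 = 0.050
Q ⇒ ¬R = min(1, 1 − 0.478 + 0.050) = min(1, 0.572) = 0.572
R ⊙ Q = max(0, 0.950 + 0.478 − 1) = max(0, 0.428) = 0.428
R ⇒ (R ⊙ Q) = min(1, 1 − 0.950 + 0.428) = min(1, 0.478) = 0.478
¬(R ⇒ (R ⊙ Q)) = 1 − 0.478 = 0.522
(Q ⇒ ¬R) ⇒ ¬(R ⇒ (R ⊙ Q)) = min(1, 1 − 0.572 + 0.522) = min(1, 0.950) = 0.950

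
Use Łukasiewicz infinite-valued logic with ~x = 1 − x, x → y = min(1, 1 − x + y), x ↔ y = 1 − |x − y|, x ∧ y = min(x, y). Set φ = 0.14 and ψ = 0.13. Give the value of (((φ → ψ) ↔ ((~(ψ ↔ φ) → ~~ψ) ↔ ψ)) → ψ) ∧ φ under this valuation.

0.14

φ → ψ = min(1, 1 − 0.14 + 0.13) = min(1, 0.99) = 0.99
ψ ↔ φ = 1 − |0.13 − 0.14| = 1 − 0.01 = 0.99
~(ψ ↔ φ) = 1 − 0.99 = 0.01
~ψ = 1 − 0.13 = 0.87
~~ψ = 1 − 0.87 = 0.13
~(ψ ↔ φ) → ~~ψ = min(1, 1 − 0.01 + 0.13) = min(1, 1.12) = 1.00
(~(ψ ↔ φ) → ~~ψ) ↔ ψ = 1 − |1.00 − 0.13| = 1 − 0.87 = 0.13
(φ → ψ) ↔ ((~(ψ ↔ φ) → ~~ψ) ↔ ψ) = 1 − |0.99 − 0.13| = 1 − 0.86 = 0.14
((φ → ψ) ↔ ((~(ψ ↔ φ) → ~~ψ) ↔ ψ)) → ψ = min(1, 1 − 0.14 + 0.13) = min(1, 0.99) = 0.99
(((φ → ψ) ↔ ((~(ψ ↔ φ) → ~~ψ) ↔ ψ)) → ψ) ∧ φ = min(0.99, 0.14) = 0.14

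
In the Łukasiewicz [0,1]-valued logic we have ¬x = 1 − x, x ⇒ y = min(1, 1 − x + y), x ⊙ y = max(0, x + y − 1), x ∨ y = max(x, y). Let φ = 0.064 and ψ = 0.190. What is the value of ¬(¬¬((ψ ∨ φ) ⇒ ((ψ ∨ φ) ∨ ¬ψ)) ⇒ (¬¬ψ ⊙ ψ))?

ψ ∨ φ = max(0.190, 0.064) = 0.190
¬ψ = 1 − 0.190 = 0.810
(ψ ∨ φ) ∨ ¬ψ = max(0.190, 0.810) = 0.810
(ψ ∨ φ) ⇒ ((ψ ∨ φ) ∨ ¬ψ) = min(1, 1 − 0.190 + 0.810) = min(1, 1.620) = 1.000
¬((ψ ∨ φ) ⇒ ((ψ ∨ φ) ∨ ¬ψ)) = 1 − 1.000 = 0.000
¬¬((ψ ∨ φ) ⇒ ((ψ ∨ φ) ∨ ¬ψ)) = 1 − 0.000 = 1.000
¬¬ψ = 1 − 0.810 = 0.190
¬¬ψ ⊙ ψ = max(0, 0.190 + 0.190 − 1) = max(0, -0.620) = 0.000
¬¬((ψ ∨ φ) ⇒ ((ψ ∨ φ) ∨ ¬ψ)) ⇒ (¬¬ψ ⊙ ψ) = min(1, 1 − 1.000 + 0.000) = min(1, 0.000) = 0.000
¬(¬¬((ψ ∨ φ) ⇒ ((ψ ∨ φ) ∨ ¬ψ)) ⇒ (¬¬ψ ⊙ ψ)) = 1 − 0.000 = 1.000

1.000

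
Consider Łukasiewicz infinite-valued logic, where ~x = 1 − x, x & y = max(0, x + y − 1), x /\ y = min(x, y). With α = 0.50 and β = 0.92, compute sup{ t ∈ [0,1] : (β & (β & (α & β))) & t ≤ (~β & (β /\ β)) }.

0.74

α & β = max(0, 0.50 + 0.92 − 1) = max(0, 0.42) = 0.42
β & (α & β) = max(0, 0.92 + 0.42 − 1) = max(0, 0.34) = 0.34
β & (β & (α & β)) = max(0, 0.92 + 0.34 − 1) = max(0, 0.26) = 0.26
So the left factor is β & (β & (α & β)) = 0.26.
~β = 1 − 0.92 = 0.08
β /\ β = min(0.92, 0.92) = 0.92
~β & (β /\ β) = max(0, 0.08 + 0.92 − 1) = max(0, 0.00) = 0.00
So the right-hand bound is ~β & (β /\ β) = 0.00.
The residuum of the Łukasiewicz t-norm gives the supremum: min(1, 1 − 0.26 + 0.00).
1 − 0.26 + 0.00 = 0.74, so t = min(1, 0.74) = 0.74.
Check: 0.26 & 0.74 = max(0, 0.00) = 0.00 ≤ 0.00.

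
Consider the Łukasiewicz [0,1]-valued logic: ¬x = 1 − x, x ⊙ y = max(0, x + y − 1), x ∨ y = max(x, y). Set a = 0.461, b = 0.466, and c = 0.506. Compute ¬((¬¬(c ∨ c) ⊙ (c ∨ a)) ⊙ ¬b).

1.000

c ∨ c = max(0.506, 0.506) = 0.506
¬(c ∨ c) = 1 − 0.506 = 0.494
¬¬(c ∨ c) = 1 − 0.494 = 0.506
c ∨ a = max(0.506, 0.461) = 0.506
¬¬(c ∨ c) ⊙ (c ∨ a) = max(0, 0.506 + 0.506 − 1) = max(0, 0.012) = 0.012
¬b = 1 − 0.466 = 0.534
(¬¬(c ∨ c) ⊙ (c ∨ a)) ⊙ ¬b = max(0, 0.012 + 0.534 − 1) = max(0, -0.454) = 0.000
¬((¬¬(c ∨ c) ⊙ (c ∨ a)) ⊙ ¬b) = 1 − 0.000 = 1.000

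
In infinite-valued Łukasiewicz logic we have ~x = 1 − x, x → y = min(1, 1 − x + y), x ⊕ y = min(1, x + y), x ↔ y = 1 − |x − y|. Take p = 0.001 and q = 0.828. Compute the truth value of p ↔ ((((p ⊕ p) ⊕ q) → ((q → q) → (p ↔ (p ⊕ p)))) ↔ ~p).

0.002

p ⊕ p = min(1, 0.001 + 0.001) = min(1, 0.002) = 0.002
(p ⊕ p) ⊕ q = min(1, 0.002 + 0.828) = min(1, 0.830) = 0.830
q → q = min(1, 1 − 0.828 + 0.828) = min(1, 1.000) = 1.000
p ↔ (p ⊕ p) = 1 − |0.001 − 0.002| = 1 − 0.001 = 0.999
(q → q) → (p ↔ (p ⊕ p)) = min(1, 1 − 1.000 + 0.999) = min(1, 0.999) = 0.999
((p ⊕ p) ⊕ q) → ((q → q) → (p ↔ (p ⊕ p))) = min(1, 1 − 0.830 + 0.999) = min(1, 1.169) = 1.000
~p = 1 − 0.001 = 0.999
(((p ⊕ p) ⊕ q) → ((q → q) → (p ↔ (p ⊕ p)))) ↔ ~p = 1 − |1.000 − 0.999| = 1 − 0.001 = 0.999
p ↔ ((((p ⊕ p) ⊕ q) → ((q → q) → (p ↔ (p ⊕ p)))) ↔ ~p) = 1 − |0.001 − 0.999| = 1 − 0.998 = 0.002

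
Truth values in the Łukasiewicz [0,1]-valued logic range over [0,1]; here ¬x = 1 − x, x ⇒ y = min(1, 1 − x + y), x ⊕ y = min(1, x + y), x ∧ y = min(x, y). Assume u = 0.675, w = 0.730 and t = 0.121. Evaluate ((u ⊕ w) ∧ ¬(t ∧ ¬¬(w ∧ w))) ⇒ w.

0.851

u ⊕ w = min(1, 0.675 + 0.730) = min(1, 1.405) = 1.000
w ∧ w = min(0.730, 0.730) = 0.730
¬(w ∧ w) = 1 − 0.730 = 0.270
¬¬(w ∧ w) = 1 − 0.270 = 0.730
t ∧ ¬¬(w ∧ w) = min(0.121, 0.730) = 0.121
¬(t ∧ ¬¬(w ∧ w)) = 1 − 0.121 = 0.879
(u ⊕ w) ∧ ¬(t ∧ ¬¬(w ∧ w)) = min(1.000, 0.879) = 0.879
((u ⊕ w) ∧ ¬(t ∧ ¬¬(w ∧ w))) ⇒ w = min(1, 1 − 0.879 + 0.730) = min(1, 0.851) = 0.851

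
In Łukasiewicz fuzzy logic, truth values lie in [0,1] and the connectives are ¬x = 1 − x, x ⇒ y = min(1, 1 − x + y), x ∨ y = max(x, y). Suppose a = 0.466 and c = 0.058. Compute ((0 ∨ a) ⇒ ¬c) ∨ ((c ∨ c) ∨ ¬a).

0 ∨ a = max(0.000, 0.466) = 0.466
¬c = 1 − 0.058 = 0.942
(0 ∨ a) ⇒ ¬c = min(1, 1 − 0.466 + 0.942) = min(1, 1.476) = 1.000
c ∨ c = max(0.058, 0.058) = 0.058
¬a = 1 − 0.466 = 0.534
(c ∨ c) ∨ ¬a = max(0.058, 0.534) = 0.534
((0 ∨ a) ⇒ ¬c) ∨ ((c ∨ c) ∨ ¬a) = max(1.000, 0.534) = 1.000

1.000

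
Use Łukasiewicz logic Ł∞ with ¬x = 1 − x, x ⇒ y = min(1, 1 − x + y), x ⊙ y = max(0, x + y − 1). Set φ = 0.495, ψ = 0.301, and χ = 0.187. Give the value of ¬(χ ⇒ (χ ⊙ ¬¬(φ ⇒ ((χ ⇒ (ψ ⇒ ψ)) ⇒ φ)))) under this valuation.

0.000

ψ ⇒ ψ = min(1, 1 − 0.301 + 0.301) = min(1, 1.000) = 1.000
χ ⇒ (ψ ⇒ ψ) = min(1, 1 − 0.187 + 1.000) = min(1, 1.813) = 1.000
(χ ⇒ (ψ ⇒ ψ)) ⇒ φ = min(1, 1 − 1.000 + 0.495) = min(1, 0.495) = 0.495
φ ⇒ ((χ ⇒ (ψ ⇒ ψ)) ⇒ φ) = min(1, 1 − 0.495 + 0.495) = min(1, 1.000) = 1.000
¬(φ ⇒ ((χ ⇒ (ψ ⇒ ψ)) ⇒ φ)) = 1 − 1.000 = 0.000
¬¬(φ ⇒ ((χ ⇒ (ψ ⇒ ψ)) ⇒ φ)) = 1 − 0.000 = 1.000
χ ⊙ ¬¬(φ ⇒ ((χ ⇒ (ψ ⇒ ψ)) ⇒ φ)) = max(0, 0.187 + 1.000 − 1) = max(0, 0.187) = 0.187
χ ⇒ (χ ⊙ ¬¬(φ ⇒ ((χ ⇒ (ψ ⇒ ψ)) ⇒ φ))) = min(1, 1 − 0.187 + 0.187) = min(1, 1.000) = 1.000
¬(χ ⇒ (χ ⊙ ¬¬(φ ⇒ ((χ ⇒ (ψ ⇒ ψ)) ⇒ φ)))) = 1 − 1.000 = 0.000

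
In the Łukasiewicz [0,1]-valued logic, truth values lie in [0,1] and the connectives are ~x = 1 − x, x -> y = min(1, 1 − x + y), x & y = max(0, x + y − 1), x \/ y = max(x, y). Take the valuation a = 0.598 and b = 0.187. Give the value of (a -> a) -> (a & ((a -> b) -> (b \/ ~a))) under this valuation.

0.411

a -> a = min(1, 1 − 0.598 + 0.598) = min(1, 1.000) = 1.000
a -> b = min(1, 1 − 0.598 + 0.187) = min(1, 0.589) = 0.589
~a = 1 − 0.598 = 0.402
b \/ ~a = max(0.187, 0.402) = 0.402
(a -> b) -> (b \/ ~a) = min(1, 1 − 0.589 + 0.402) = min(1, 0.813) = 0.813
a & ((a -> b) -> (b \/ ~a)) = max(0, 0.598 + 0.813 − 1) = max(0, 0.411) = 0.411
(a -> a) -> (a & ((a -> b) -> (b \/ ~a))) = min(1, 1 − 1.000 + 0.411) = min(1, 0.411) = 0.411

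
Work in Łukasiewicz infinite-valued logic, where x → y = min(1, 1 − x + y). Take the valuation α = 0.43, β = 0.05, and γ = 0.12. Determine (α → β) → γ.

0.50

α → β = min(1, 1 − 0.43 + 0.05) = min(1, 0.62) = 0.62
(α → β) → γ = min(1, 1 − 0.62 + 0.12) = min(1, 0.50) = 0.50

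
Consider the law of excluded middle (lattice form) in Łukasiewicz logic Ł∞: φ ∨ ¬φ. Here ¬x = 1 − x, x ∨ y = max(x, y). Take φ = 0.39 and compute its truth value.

¬φ = 1 − 0.39 = 0.61
φ ∨ ¬φ = max(0.39, 0.61) = 0.61
(The value 0.61 < 1 shows this instance is not satisfied; not a Ł∞-tautology — its value is max(a, 1−a).)

0.61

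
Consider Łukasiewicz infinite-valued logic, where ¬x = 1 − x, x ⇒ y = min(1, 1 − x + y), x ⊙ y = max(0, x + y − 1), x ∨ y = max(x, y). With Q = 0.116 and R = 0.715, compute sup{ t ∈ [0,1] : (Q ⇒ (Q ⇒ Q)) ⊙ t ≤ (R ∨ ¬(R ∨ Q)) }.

Q ⇒ Q = min(1, 1 − 0.116 + 0.116) = min(1, 1.000) = 1.000
Q ⇒ (Q ⇒ Q) = min(1, 1 − 0.116 + 1.000) = min(1, 1.884) = 1.000
So the left factor is Q ⇒ (Q ⇒ Q) = 1.000.
R ∨ Q = max(0.715, 0.116) = 0.715
¬(R ∨ Q) = 1 − 0.715 = 0.285
R ∨ ¬(R ∨ Q) = max(0.715, 0.285) = 0.715
So the right-hand bound is R ∨ ¬(R ∨ Q) = 0.715.
The residuum of the Łukasiewicz t-norm gives the supremum: min(1, 1 − 1.000 + 0.715).
1 − 1.000 + 0.715 = 0.715, so t = min(1, 0.715) = 0.715.
Check: 1.000 ⊙ 0.715 = max(0, 0.715) = 0.715 ≤ 0.715.

0.715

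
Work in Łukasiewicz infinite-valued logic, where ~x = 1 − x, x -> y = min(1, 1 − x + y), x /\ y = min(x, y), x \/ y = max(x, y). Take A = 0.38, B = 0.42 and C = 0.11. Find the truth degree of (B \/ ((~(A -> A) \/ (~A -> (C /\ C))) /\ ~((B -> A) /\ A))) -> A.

0.89

A -> A = min(1, 1 − 0.38 + 0.38) = min(1, 1.00) = 1.00
~(A -> A) = 1 − 1.00 = 0.00
~A = 1 − 0.38 = 0.62
C /\ C = min(0.11, 0.11) = 0.11
~A -> (C /\ C) = min(1, 1 − 0.62 + 0.11) = min(1, 0.49) = 0.49
~(A -> A) \/ (~A -> (C /\ C)) = max(0.00, 0.49) = 0.49
B -> A = min(1, 1 − 0.42 + 0.38) = min(1, 0.96) = 0.96
(B -> A) /\ A = min(0.96, 0.38) = 0.38
~((B -> A) /\ A) = 1 − 0.38 = 0.62
(~(A -> A) \/ (~A -> (C /\ C))) /\ ~((B -> A) /\ A) = min(0.49, 0.62) = 0.49
B \/ ((~(A -> A) \/ (~A -> (C /\ C))) /\ ~((B -> A) /\ A)) = max(0.42, 0.49) = 0.49
(B \/ ((~(A -> A) \/ (~A -> (C /\ C))) /\ ~((B -> A) /\ A))) -> A = min(1, 1 − 0.49 + 0.38) = min(1, 0.89) = 0.89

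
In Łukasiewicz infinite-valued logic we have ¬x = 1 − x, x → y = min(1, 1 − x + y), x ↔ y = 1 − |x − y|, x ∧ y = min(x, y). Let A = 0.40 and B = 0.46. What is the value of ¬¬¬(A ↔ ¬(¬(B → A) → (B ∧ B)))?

0.40

B → A = min(1, 1 − 0.46 + 0.40) = min(1, 0.94) = 0.94
¬(B → A) = 1 − 0.94 = 0.06
B ∧ B = min(0.46, 0.46) = 0.46
¬(B → A) → (B ∧ B) = min(1, 1 − 0.06 + 0.46) = min(1, 1.40) = 1.00
¬(¬(B → A) → (B ∧ B)) = 1 − 1.00 = 0.00
A ↔ ¬(¬(B → A) → (B ∧ B)) = 1 − |0.40 − 0.00| = 1 − 0.40 = 0.60
¬(A ↔ ¬(¬(B → A) → (B ∧ B))) = 1 − 0.60 = 0.40
¬¬(A ↔ ¬(¬(B → A) → (B ∧ B))) = 1 − 0.40 = 0.60
¬¬¬(A ↔ ¬(¬(B → A) → (B ∧ B))) = 1 − 0.60 = 0.40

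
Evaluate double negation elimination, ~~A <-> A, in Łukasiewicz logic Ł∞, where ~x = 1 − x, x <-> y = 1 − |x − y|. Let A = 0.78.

1.00

~A = 1 − 0.78 = 0.22
~~A = 1 − 0.22 = 0.78
~~A <-> A = 1 − |0.78 − 0.78| = 1 − 0.00 = 1.00
(As expected: always 1 in Ł∞ since negation is involutive.)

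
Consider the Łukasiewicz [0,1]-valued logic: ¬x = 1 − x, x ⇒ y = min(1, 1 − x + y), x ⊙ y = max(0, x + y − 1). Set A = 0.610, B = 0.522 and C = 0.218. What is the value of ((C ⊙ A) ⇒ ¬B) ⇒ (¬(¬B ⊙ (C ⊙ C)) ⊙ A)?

0.610

C ⊙ A = max(0, 0.218 + 0.610 − 1) = max(0, -0.172) = 0.000
¬B = 1 − 0.522 = 0.478
(C ⊙ A) ⇒ ¬B = min(1, 1 − 0.000 + 0.478) = min(1, 1.478) = 1.000
C ⊙ C = max(0, 0.218 + 0.218 − 1) = max(0, -0.564) = 0.000
¬B ⊙ (C ⊙ C) = max(0, 0.478 + 0.000 − 1) = max(0, -0.522) = 0.000
¬(¬B ⊙ (C ⊙ C)) = 1 − 0.000 = 1.000
¬(¬B ⊙ (C ⊙ C)) ⊙ A = max(0, 1.000 + 0.610 − 1) = max(0, 0.610) = 0.610
((C ⊙ A) ⇒ ¬B) ⇒ (¬(¬B ⊙ (C ⊙ C)) ⊙ A) = min(1, 1 − 1.000 + 0.610) = min(1, 0.610) = 0.610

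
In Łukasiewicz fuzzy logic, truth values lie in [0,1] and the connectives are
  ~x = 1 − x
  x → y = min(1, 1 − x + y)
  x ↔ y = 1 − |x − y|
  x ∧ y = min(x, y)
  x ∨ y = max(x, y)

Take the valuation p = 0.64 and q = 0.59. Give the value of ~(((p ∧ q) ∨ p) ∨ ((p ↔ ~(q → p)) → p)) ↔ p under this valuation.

p ∧ q = min(0.64, 0.59) = 0.59
(p ∧ q) ∨ p = max(0.59, 0.64) = 0.64
q → p = min(1, 1 − 0.59 + 0.64) = min(1, 1.05) = 1.00
~(q → p) = 1 − 1.00 = 0.00
p ↔ ~(q → p) = 1 − |0.64 − 0.00| = 1 − 0.64 = 0.36
(p ↔ ~(q → p)) → p = min(1, 1 − 0.36 + 0.64) = min(1, 1.28) = 1.00
((p ∧ q) ∨ p) ∨ ((p ↔ ~(q → p)) → p) = max(0.64, 1.00) = 1.00
~(((p ∧ q) ∨ p) ∨ ((p ↔ ~(q → p)) → p)) = 1 − 1.00 = 0.00
~(((p ∧ q) ∨ p) ∨ ((p ↔ ~(q → p)) → p)) ↔ p = 1 − |0.00 − 0.64| = 1 − 0.64 = 0.36

0.36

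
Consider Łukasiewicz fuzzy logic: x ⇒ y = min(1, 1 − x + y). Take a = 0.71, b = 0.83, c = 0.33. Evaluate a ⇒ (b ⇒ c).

b ⇒ c = min(1, 1 − 0.83 + 0.33) = min(1, 0.50) = 0.50
a ⇒ (b ⇒ c) = min(1, 1 − 0.71 + 0.50) = min(1, 0.79) = 0.79

0.79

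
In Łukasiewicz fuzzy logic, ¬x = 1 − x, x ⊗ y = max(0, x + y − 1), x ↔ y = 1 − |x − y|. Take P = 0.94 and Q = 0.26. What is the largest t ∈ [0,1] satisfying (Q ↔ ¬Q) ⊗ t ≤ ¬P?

0.54

¬Q = 1 − 0.26 = 0.74
Q ↔ ¬Q = 1 − |0.26 − 0.74| = 1 − 0.48 = 0.52
So the left factor is Q ↔ ¬Q = 0.52.
¬P = 1 − 0.94 = 0.06
So the right-hand bound is ¬P = 0.06.
The residuum of the Łukasiewicz t-norm gives the supremum: min(1, 1 − 0.52 + 0.06).
1 − 0.52 + 0.06 = 0.54, so t = min(1, 0.54) = 0.54.
Check: 0.52 ⊗ 0.54 = max(0, 0.06) = 0.06 ≤ 0.06.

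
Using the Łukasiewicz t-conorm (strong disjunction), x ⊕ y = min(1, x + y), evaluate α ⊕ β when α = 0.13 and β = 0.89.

1.00

α ⊕ β = min(1, 0.13 + 0.89) = min(1, 1.02) = 1.00
For comparison, the Gödel t-conorm max(x, y) would give 0.89.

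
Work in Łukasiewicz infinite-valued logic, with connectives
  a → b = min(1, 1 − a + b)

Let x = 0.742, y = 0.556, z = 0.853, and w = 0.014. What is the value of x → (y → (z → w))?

0.863

z → w = min(1, 1 − 0.853 + 0.014) = min(1, 0.161) = 0.161
y → (z → w) = min(1, 1 − 0.556 + 0.161) = min(1, 0.605) = 0.605
x → (y → (z → w)) = min(1, 1 − 0.742 + 0.605) = min(1, 0.863) = 0.863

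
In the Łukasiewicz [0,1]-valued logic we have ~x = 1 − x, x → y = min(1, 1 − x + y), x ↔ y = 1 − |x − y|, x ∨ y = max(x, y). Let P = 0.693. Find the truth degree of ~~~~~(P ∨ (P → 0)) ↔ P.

P → 0 = min(1, 1 − 0.693 + 0.000) = min(1, 0.307) = 0.307
P ∨ (P → 0) = max(0.693, 0.307) = 0.693
~(P ∨ (P → 0)) = 1 − 0.693 = 0.307
~~(P ∨ (P → 0)) = 1 − 0.307 = 0.693
~~~(P ∨ (P → 0)) = 1 − 0.693 = 0.307
~~~~(P ∨ (P → 0)) = 1 − 0.307 = 0.693
~~~~~(P ∨ (P → 0)) = 1 − 0.693 = 0.307
~~~~~(P ∨ (P → 0)) ↔ P = 1 − |0.307 − 0.693| = 1 − 0.386 = 0.614

0.614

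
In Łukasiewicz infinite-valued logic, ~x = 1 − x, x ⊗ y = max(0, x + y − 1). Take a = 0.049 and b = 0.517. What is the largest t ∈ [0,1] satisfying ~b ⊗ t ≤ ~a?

1.000

~b = 1 − 0.517 = 0.483
So the left factor is ~b = 0.483.
~a = 1 − 0.049 = 0.951
So the right-hand bound is ~a = 0.951.
The residuum of the Łukasiewicz t-norm gives the supremum: min(1, 1 − 0.483 + 0.951).
1 − 0.483 + 0.951 = 1.468, so t = min(1, 1.468) = 1.000.
Check: 0.483 ⊗ 1.000 = max(0, 0.483) = 0.483 ≤ 0.951.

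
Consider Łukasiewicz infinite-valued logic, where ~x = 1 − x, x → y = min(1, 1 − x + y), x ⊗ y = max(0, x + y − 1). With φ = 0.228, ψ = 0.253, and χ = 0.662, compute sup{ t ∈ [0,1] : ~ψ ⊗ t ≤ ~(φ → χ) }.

~ψ = 1 − 0.253 = 0.747
So the left factor is ~ψ = 0.747.
φ → χ = min(1, 1 − 0.228 + 0.662) = min(1, 1.434) = 1.000
~(φ → χ) = 1 − 1.000 = 0.000
So the right-hand bound is ~(φ → χ) = 0.000.
The residuum of the Łukasiewicz t-norm gives the supremum: min(1, 1 − 0.747 + 0.000).
1 − 0.747 + 0.000 = 0.253, so t = min(1, 0.253) = 0.253.
Check: 0.747 ⊗ 0.253 = max(0, 0.000) = 0.000 ≤ 0.000.

0.253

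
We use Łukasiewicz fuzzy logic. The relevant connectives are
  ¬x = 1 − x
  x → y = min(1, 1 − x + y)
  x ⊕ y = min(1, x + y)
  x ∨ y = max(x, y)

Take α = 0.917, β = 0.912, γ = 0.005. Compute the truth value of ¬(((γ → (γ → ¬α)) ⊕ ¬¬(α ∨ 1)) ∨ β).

¬α = 1 − 0.917 = 0.083
γ → ¬α = min(1, 1 − 0.005 + 0.083) = min(1, 1.078) = 1.000
γ → (γ → ¬α) = min(1, 1 − 0.005 + 1.000) = min(1, 1.995) = 1.000
α ∨ 1 = max(0.917, 1.000) = 1.000
¬(α ∨ 1) = 1 − 1.000 = 0.000
¬¬(α ∨ 1) = 1 − 0.000 = 1.000
(γ → (γ → ¬α)) ⊕ ¬¬(α ∨ 1) = min(1, 1.000 + 1.000) = min(1, 2.000) = 1.000
((γ → (γ → ¬α)) ⊕ ¬¬(α ∨ 1)) ∨ β = max(1.000, 0.912) = 1.000
¬(((γ → (γ → ¬α)) ⊕ ¬¬(α ∨ 1)) ∨ β) = 1 − 1.000 = 0.000

0.000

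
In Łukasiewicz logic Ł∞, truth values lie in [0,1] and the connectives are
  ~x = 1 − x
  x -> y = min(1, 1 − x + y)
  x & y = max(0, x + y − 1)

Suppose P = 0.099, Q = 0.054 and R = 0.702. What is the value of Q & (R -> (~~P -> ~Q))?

~P = 1 − 0.099 = 0.901
~~P = 1 − 0.901 = 0.099
~Q = 1 − 0.054 = 0.946
~~P -> ~Q = min(1, 1 − 0.099 + 0.946) = min(1, 1.847) = 1.000
R -> (~~P -> ~Q) = min(1, 1 − 0.702 + 1.000) = min(1, 1.298) = 1.000
Q & (R -> (~~P -> ~Q)) = max(0, 0.054 + 1.000 − 1) = max(0, 0.054) = 0.054

0.054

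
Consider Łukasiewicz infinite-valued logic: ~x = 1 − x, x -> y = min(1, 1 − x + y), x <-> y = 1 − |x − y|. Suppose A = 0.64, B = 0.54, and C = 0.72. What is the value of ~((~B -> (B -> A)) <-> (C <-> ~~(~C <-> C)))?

0.16

~B = 1 − 0.54 = 0.46
B -> A = min(1, 1 − 0.54 + 0.64) = min(1, 1.10) = 1.00
~B -> (B -> A) = min(1, 1 − 0.46 + 1.00) = min(1, 1.54) = 1.00
~C = 1 − 0.72 = 0.28
~C <-> C = 1 − |0.28 − 0.72| = 1 − 0.44 = 0.56
~(~C <-> C) = 1 − 0.56 = 0.44
~~(~C <-> C) = 1 − 0.44 = 0.56
C <-> ~~(~C <-> C) = 1 − |0.72 − 0.56| = 1 − 0.16 = 0.84
(~B -> (B -> A)) <-> (C <-> ~~(~C <-> C)) = 1 − |1.00 − 0.84| = 1 − 0.16 = 0.84
~((~B -> (B -> A)) <-> (C <-> ~~(~C <-> C))) = 1 − 0.84 = 0.16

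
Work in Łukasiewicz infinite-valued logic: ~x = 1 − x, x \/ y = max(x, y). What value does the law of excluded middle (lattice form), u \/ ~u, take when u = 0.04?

~u = 1 − 0.04 = 0.96
u \/ ~u = max(0.04, 0.96) = 0.96
(The value 0.96 < 1 shows this instance is not satisfied; not a Ł∞-tautology — its value is max(a, 1−a).)

0.96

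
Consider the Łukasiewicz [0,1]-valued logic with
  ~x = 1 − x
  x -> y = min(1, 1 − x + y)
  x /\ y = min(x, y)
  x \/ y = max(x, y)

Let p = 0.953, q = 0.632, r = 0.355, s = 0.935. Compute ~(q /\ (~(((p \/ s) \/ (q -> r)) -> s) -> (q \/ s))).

p \/ s = max(0.953, 0.935) = 0.953
q -> r = min(1, 1 − 0.632 + 0.355) = min(1, 0.723) = 0.723
(p \/ s) \/ (q -> r) = max(0.953, 0.723) = 0.953
((p \/ s) \/ (q -> r)) -> s = min(1, 1 − 0.953 + 0.935) = min(1, 0.982) = 0.982
~(((p \/ s) \/ (q -> r)) -> s) = 1 − 0.982 = 0.018
q \/ s = max(0.632, 0.935) = 0.935
~(((p \/ s) \/ (q -> r)) -> s) -> (q \/ s) = min(1, 1 − 0.018 + 0.935) = min(1, 1.917) = 1.000
q /\ (~(((p \/ s) \/ (q -> r)) -> s) -> (q \/ s)) = min(0.632, 1.000) = 0.632
~(q /\ (~(((p \/ s) \/ (q -> r)) -> s) -> (q \/ s))) = 1 − 0.632 = 0.368

0.368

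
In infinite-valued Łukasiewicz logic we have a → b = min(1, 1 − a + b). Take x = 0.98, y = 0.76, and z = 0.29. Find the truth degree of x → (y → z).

0.55

y → z = min(1, 1 − 0.76 + 0.29) = min(1, 0.53) = 0.53
x → (y → z) = min(1, 1 − 0.98 + 0.53) = min(1, 0.55) = 0.55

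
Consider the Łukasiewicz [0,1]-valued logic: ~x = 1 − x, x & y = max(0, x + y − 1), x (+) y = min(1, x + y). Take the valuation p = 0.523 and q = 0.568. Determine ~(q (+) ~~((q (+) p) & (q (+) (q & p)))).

q (+) p = min(1, 0.568 + 0.523) = min(1, 1.091) = 1.000
q & p = max(0, 0.568 + 0.523 − 1) = max(0, 0.091) = 0.091
q (+) (q & p) = min(1, 0.568 + 0.091) = min(1, 0.659) = 0.659
(q (+) p) & (q (+) (q & p)) = max(0, 1.000 + 0.659 − 1) = max(0, 0.659) = 0.659
~((q (+) p) & (q (+) (q & p))) = 1 − 0.659 = 0.341
~~((q (+) p) & (q (+) (q & p))) = 1 − 0.341 = 0.659
q (+) ~~((q (+) p) & (q (+) (q & p))) = min(1, 0.568 + 0.659) = min(1, 1.227) = 1.000
~(q (+) ~~((q (+) p) & (q (+) (q & p)))) = 1 − 1.000 = 0.000

0.000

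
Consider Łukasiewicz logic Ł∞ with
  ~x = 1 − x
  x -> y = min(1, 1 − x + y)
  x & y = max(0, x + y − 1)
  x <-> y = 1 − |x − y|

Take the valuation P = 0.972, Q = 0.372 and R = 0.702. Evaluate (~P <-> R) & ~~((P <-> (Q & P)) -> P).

~P = 1 − 0.972 = 0.028
~P <-> R = 1 − |0.028 − 0.702| = 1 − 0.674 = 0.326
Q & P = max(0, 0.372 + 0.972 − 1) = max(0, 0.344) = 0.344
P <-> (Q & P) = 1 − |0.972 − 0.344| = 1 − 0.628 = 0.372
(P <-> (Q & P)) -> P = min(1, 1 − 0.372 + 0.972) = min(1, 1.600) = 1.000
~((P <-> (Q & P)) -> P) = 1 − 1.000 = 0.000
~~((P <-> (Q & P)) -> P) = 1 − 0.000 = 1.000
(~P <-> R) & ~~((P <-> (Q & P)) -> P) = max(0, 0.326 + 1.000 − 1) = max(0, 0.326) = 0.326

0.326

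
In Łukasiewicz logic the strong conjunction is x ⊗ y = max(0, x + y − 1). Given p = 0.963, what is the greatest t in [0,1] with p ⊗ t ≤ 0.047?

0.084

The residuum of the Łukasiewicz t-norm gives the supremum: min(1, 1 − 0.963 + 0.047).
1 − 0.963 + 0.047 = 0.084, so t = min(1, 0.084) = 0.084.
Check: 0.963 ⊗ 0.084 = max(0, 0.047) = 0.047 ≤ 0.047.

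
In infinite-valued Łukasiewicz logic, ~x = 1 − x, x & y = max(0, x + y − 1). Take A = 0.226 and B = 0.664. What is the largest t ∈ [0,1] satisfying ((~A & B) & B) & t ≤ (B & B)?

1.000

~A = 1 − 0.226 = 0.774
~A & B = max(0, 0.774 + 0.664 − 1) = max(0, 0.438) = 0.438
(~A & B) & B = max(0, 0.438 + 0.664 − 1) = max(0, 0.102) = 0.102
So the left factor is (~A & B) & B = 0.102.
B & B = max(0, 0.664 + 0.664 − 1) = max(0, 0.328) = 0.328
So the right-hand bound is B & B = 0.328.
The residuum of the Łukasiewicz t-norm gives the supremum: min(1, 1 − 0.102 + 0.328).
1 − 0.102 + 0.328 = 1.226, so t = min(1, 1.226) = 1.000.
Check: 0.102 & 1.000 = max(0, 0.102) = 0.102 ≤ 0.328.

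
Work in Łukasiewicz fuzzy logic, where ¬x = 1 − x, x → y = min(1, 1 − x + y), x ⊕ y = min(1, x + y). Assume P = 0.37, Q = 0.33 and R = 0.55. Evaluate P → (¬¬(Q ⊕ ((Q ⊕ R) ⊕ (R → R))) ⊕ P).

Q ⊕ R = min(1, 0.33 + 0.55) = min(1, 0.88) = 0.88
R → R = min(1, 1 − 0.55 + 0.55) = min(1, 1.00) = 1.00
(Q ⊕ R) ⊕ (R → R) = min(1, 0.88 + 1.00) = min(1, 1.88) = 1.00
Q ⊕ ((Q ⊕ R) ⊕ (R → R)) = min(1, 0.33 + 1.00) = min(1, 1.33) = 1.00
¬(Q ⊕ ((Q ⊕ R) ⊕ (R → R))) = 1 − 1.00 = 0.00
¬¬(Q ⊕ ((Q ⊕ R) ⊕ (R → R))) = 1 − 0.00 = 1.00
¬¬(Q ⊕ ((Q ⊕ R) ⊕ (R → R))) ⊕ P = min(1, 1.00 + 0.37) = min(1, 1.37) = 1.00
P → (¬¬(Q ⊕ ((Q ⊕ R) ⊕ (R → R))) ⊕ P) = min(1, 1 − 0.37 + 1.00) = min(1, 1.63) = 1.00

1.00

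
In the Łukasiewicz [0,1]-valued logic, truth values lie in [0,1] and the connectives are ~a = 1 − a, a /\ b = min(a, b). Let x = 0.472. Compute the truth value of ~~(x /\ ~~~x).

~x = 1 − 0.472 = 0.528
~~x = 1 − 0.528 = 0.472
~~~x = 1 − 0.472 = 0.528
x /\ ~~~x = min(0.472, 0.528) = 0.472
~(x /\ ~~~x) = 1 − 0.472 = 0.528
~~(x /\ ~~~x) = 1 − 0.528 = 0.472

0.472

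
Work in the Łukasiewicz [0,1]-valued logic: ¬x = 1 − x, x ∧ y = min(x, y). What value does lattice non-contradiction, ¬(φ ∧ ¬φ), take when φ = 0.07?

0.93

¬φ = 1 − 0.07 = 0.93
φ ∧ ¬φ = min(0.07, 0.93) = 0.07
¬(φ ∧ ¬φ) = 1 − 0.07 = 0.93
(The value 0.93 < 1 shows this instance is not satisfied; not a Ł∞-tautology — its value is 1 − min(a, 1−a).)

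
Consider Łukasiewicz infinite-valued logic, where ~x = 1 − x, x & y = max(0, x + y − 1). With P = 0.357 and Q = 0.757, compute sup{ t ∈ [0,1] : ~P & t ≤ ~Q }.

~P = 1 − 0.357 = 0.643
So the left factor is ~P = 0.643.
~Q = 1 − 0.757 = 0.243
So the right-hand bound is ~Q = 0.243.
The residuum of the Łukasiewicz t-norm gives the supremum: min(1, 1 − 0.643 + 0.243).
1 − 0.643 + 0.243 = 0.600, so t = min(1, 0.600) = 0.600.
Check: 0.643 & 0.600 = max(0, 0.243) = 0.243 ≤ 0.243.

0.600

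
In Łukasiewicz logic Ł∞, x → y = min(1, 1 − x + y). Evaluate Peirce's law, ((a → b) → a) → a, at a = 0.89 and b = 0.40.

a → b = min(1, 1 − 0.89 + 0.40) = min(1, 0.51) = 0.51
(a → b) → a = min(1, 1 − 0.51 + 0.89) = min(1, 1.38) = 1.00
((a → b) → a) → a = min(1, 1 − 1.00 + 0.89) = min(1, 0.89) = 0.89
(The value 0.89 < 1 shows this instance is not satisfied; not a Ł∞-tautology in general.)

0.89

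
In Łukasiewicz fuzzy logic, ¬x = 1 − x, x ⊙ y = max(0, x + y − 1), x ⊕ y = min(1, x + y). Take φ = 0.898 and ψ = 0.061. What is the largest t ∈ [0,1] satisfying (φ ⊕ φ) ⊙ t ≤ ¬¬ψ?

φ ⊕ φ = min(1, 0.898 + 0.898) = min(1, 1.796) = 1.000
So the left factor is φ ⊕ φ = 1.000.
¬ψ = 1 − 0.061 = 0.939
¬¬ψ = 1 − 0.939 = 0.061
So the right-hand bound is ¬¬ψ = 0.061.
The residuum of the Łukasiewicz t-norm gives the supremum: min(1, 1 − 1.000 + 0.061).
1 − 1.000 + 0.061 = 0.061, so t = min(1, 0.061) = 0.061.
Check: 1.000 ⊙ 0.061 = max(0, 0.061) = 0.061 ≤ 0.061.

0.061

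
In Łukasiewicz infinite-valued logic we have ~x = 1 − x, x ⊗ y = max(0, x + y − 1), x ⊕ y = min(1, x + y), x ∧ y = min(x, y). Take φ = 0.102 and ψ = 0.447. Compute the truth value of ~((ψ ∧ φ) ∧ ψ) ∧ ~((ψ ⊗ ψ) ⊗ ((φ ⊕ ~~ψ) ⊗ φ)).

ψ ∧ φ = min(0.447, 0.102) = 0.102
(ψ ∧ φ) ∧ ψ = min(0.102, 0.447) = 0.102
~((ψ ∧ φ) ∧ ψ) = 1 − 0.102 = 0.898
ψ ⊗ ψ = max(0, 0.447 + 0.447 − 1) = max(0, -0.106) = 0.000
~ψ = 1 − 0.447 = 0.553
~~ψ = 1 − 0.553 = 0.447
φ ⊕ ~~ψ = min(1, 0.102 + 0.447) = min(1, 0.549) = 0.549
(φ ⊕ ~~ψ) ⊗ φ = max(0, 0.549 + 0.102 − 1) = max(0, -0.349) = 0.000
(ψ ⊗ ψ) ⊗ ((φ ⊕ ~~ψ) ⊗ φ) = max(0, 0.000 + 0.000 − 1) = max(0, -1.000) = 0.000
~((ψ ⊗ ψ) ⊗ ((φ ⊕ ~~ψ) ⊗ φ)) = 1 − 0.000 = 1.000
~((ψ ∧ φ) ∧ ψ) ∧ ~((ψ ⊗ ψ) ⊗ ((φ ⊕ ~~ψ) ⊗ φ)) = min(0.898, 1.000) = 0.898

0.898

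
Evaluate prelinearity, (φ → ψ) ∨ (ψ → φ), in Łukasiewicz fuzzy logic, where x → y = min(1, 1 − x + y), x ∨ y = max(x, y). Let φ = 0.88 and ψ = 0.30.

φ → ψ = min(1, 1 − 0.88 + 0.30) = min(1, 0.42) = 0.42
ψ → φ = min(1, 1 − 0.30 + 0.88) = min(1, 1.58) = 1.00
(φ → ψ) ∨ (ψ → φ) = max(0.42, 1.00) = 1.00
(As expected: a Ł∞-tautology — holds in every MV-chain.)

1.00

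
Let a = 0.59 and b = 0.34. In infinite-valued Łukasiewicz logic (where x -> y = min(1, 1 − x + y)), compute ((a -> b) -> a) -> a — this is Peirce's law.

a -> b = min(1, 1 − 0.59 + 0.34) = min(1, 0.75) = 0.75
(a -> b) -> a = min(1, 1 − 0.75 + 0.59) = min(1, 0.84) = 0.84
((a -> b) -> a) -> a = min(1, 1 − 0.84 + 0.59) = min(1, 0.75) = 0.75
(The value 0.75 < 1 shows this instance is not satisfied; not a Ł∞-tautology in general.)

0.75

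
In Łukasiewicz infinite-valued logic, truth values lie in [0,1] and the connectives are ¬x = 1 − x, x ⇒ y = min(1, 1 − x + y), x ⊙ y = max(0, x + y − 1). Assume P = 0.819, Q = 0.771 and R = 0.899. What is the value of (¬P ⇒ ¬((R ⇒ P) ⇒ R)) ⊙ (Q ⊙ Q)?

0.382

¬P = 1 − 0.819 = 0.181
R ⇒ P = min(1, 1 − 0.899 + 0.819) = min(1, 0.920) = 0.920
(R ⇒ P) ⇒ R = min(1, 1 − 0.920 + 0.899) = min(1, 0.979) = 0.979
¬((R ⇒ P) ⇒ R) = 1 − 0.979 = 0.021
¬P ⇒ ¬((R ⇒ P) ⇒ R) = min(1, 1 − 0.181 + 0.021) = min(1, 0.840) = 0.840
Q ⊙ Q = max(0, 0.771 + 0.771 − 1) = max(0, 0.542) = 0.542
(¬P ⇒ ¬((R ⇒ P) ⇒ R)) ⊙ (Q ⊙ Q) = max(0, 0.840 + 0.542 − 1) = max(0, 0.382) = 0.382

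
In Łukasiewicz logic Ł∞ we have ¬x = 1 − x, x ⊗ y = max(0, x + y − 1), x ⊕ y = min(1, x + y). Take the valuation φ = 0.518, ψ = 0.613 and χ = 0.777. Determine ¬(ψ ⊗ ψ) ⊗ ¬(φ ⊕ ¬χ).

0.033

ψ ⊗ ψ = max(0, 0.613 + 0.613 − 1) = max(0, 0.226) = 0.226
¬(ψ ⊗ ψ) = 1 − 0.226 = 0.774
¬χ = 1 − 0.777 = 0.223
φ ⊕ ¬χ = min(1, 0.518 + 0.223) = min(1, 0.741) = 0.741
¬(φ ⊕ ¬χ) = 1 − 0.741 = 0.259
¬(ψ ⊗ ψ) ⊗ ¬(φ ⊕ ¬χ) = max(0, 0.774 + 0.259 − 1) = max(0, 0.033) = 0.033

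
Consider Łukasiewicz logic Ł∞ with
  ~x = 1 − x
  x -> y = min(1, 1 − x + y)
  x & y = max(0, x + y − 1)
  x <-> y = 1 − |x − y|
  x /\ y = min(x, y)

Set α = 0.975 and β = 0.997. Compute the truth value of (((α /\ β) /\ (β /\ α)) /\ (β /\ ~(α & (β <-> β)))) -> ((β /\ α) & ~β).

α /\ β = min(0.975, 0.997) = 0.975
β /\ α = min(0.997, 0.975) = 0.975
(α /\ β) /\ (β /\ α) = min(0.975, 0.975) = 0.975
β <-> β = 1 − |0.997 − 0.997| = 1 − 0.000 = 1.000
α & (β <-> β) = max(0, 0.975 + 1.000 − 1) = max(0, 0.975) = 0.975
~(α & (β <-> β)) = 1 − 0.975 = 0.025
β /\ ~(α & (β <-> β)) = min(0.997, 0.025) = 0.025
((α /\ β) /\ (β /\ α)) /\ (β /\ ~(α & (β <-> β))) = min(0.975, 0.025) = 0.025
~β = 1 − 0.997 = 0.003
(β /\ α) & ~β = max(0, 0.975 + 0.003 − 1) = max(0, -0.022) = 0.000
(((α /\ β) /\ (β /\ α)) /\ (β /\ ~(α & (β <-> β)))) -> ((β /\ α) & ~β) = min(1, 1 − 0.025 + 0.000) = min(1, 0.975) = 0.975

0.975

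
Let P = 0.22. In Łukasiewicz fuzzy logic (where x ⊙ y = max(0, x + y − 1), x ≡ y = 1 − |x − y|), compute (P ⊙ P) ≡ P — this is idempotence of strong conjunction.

0.78

P ⊙ P = max(0, 0.22 + 0.22 − 1) = max(0, -0.56) = 0.00
(P ⊙ P) ≡ P = 1 − |0.00 − 0.22| = 1 − 0.22 = 0.78
(The value 0.78 < 1 shows this instance is not satisfied; fails in Ł∞ since a ⊗ a = max(0, 2a−1) ≠ a in general.)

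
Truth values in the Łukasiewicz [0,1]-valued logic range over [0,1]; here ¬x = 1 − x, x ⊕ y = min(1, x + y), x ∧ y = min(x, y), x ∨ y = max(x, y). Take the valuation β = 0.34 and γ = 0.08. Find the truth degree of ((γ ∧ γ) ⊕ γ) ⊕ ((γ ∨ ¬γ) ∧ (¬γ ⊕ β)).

γ ∧ γ = min(0.08, 0.08) = 0.08
(γ ∧ γ) ⊕ γ = min(1, 0.08 + 0.08) = min(1, 0.16) = 0.16
¬γ = 1 − 0.08 = 0.92
γ ∨ ¬γ = max(0.08, 0.92) = 0.92
¬γ ⊕ β = min(1, 0.92 + 0.34) = min(1, 1.26) = 1.00
(γ ∨ ¬γ) ∧ (¬γ ⊕ β) = min(0.92, 1.00) = 0.92
((γ ∧ γ) ⊕ γ) ⊕ ((γ ∨ ¬γ) ∧ (¬γ ⊕ β)) = min(1, 0.16 + 0.92) = min(1, 1.08) = 1.00

1.00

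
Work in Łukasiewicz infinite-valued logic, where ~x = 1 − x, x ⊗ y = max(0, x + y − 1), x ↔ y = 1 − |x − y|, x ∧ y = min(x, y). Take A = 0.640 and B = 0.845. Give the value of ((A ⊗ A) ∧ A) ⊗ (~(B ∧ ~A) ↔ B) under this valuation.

0.075

A ⊗ A = max(0, 0.640 + 0.640 − 1) = max(0, 0.280) = 0.280
(A ⊗ A) ∧ A = min(0.280, 0.640) = 0.280
~A = 1 − 0.640 = 0.360
B ∧ ~A = min(0.845, 0.360) = 0.360
~(B ∧ ~A) = 1 − 0.360 = 0.640
~(B ∧ ~A) ↔ B = 1 − |0.640 − 0.845| = 1 − 0.205 = 0.795
((A ⊗ A) ∧ A) ⊗ (~(B ∧ ~A) ↔ B) = max(0, 0.280 + 0.795 − 1) = max(0, 0.075) = 0.075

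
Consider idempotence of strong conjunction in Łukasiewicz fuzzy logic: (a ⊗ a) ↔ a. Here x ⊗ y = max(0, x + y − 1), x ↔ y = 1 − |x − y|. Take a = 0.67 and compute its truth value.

0.67

a ⊗ a = max(0, 0.67 + 0.67 − 1) = max(0, 0.34) = 0.34
(a ⊗ a) ↔ a = 1 − |0.34 − 0.67| = 1 − 0.33 = 0.67
(The value 0.67 < 1 shows this instance is not satisfied; fails in Ł∞ since a ⊗ a = max(0, 2a−1) ≠ a in general.)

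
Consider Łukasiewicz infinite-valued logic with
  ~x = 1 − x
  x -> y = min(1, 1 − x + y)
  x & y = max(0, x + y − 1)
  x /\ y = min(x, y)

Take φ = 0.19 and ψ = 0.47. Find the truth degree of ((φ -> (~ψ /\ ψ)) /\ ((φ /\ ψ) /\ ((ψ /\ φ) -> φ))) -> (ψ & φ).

~ψ = 1 − 0.47 = 0.53
~ψ /\ ψ = min(0.53, 0.47) = 0.47
φ -> (~ψ /\ ψ) = min(1, 1 − 0.19 + 0.47) = min(1, 1.28) = 1.00
φ /\ ψ = min(0.19, 0.47) = 0.19
ψ /\ φ = min(0.47, 0.19) = 0.19
(ψ /\ φ) -> φ = min(1, 1 − 0.19 + 0.19) = min(1, 1.00) = 1.00
(φ /\ ψ) /\ ((ψ /\ φ) -> φ) = min(0.19, 1.00) = 0.19
(φ -> (~ψ /\ ψ)) /\ ((φ /\ ψ) /\ ((ψ /\ φ) -> φ)) = min(1.00, 0.19) = 0.19
ψ & φ = max(0, 0.47 + 0.19 − 1) = max(0, -0.34) = 0.00
((φ -> (~ψ /\ ψ)) /\ ((φ /\ ψ) /\ ((ψ /\ φ) -> φ))) -> (ψ & φ) = min(1, 1 − 0.19 + 0.00) = min(1, 0.81) = 0.81

0.81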